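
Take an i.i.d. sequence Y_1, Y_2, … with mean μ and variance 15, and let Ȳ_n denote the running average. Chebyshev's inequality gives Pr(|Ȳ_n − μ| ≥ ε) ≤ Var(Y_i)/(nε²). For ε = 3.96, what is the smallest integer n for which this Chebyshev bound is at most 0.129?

8

Require 15/(n·3.96²) ≤ 0.129, i.e. n ≥ 15/(0.129·3.96²) = 7.415.
The smallest integer n is 8.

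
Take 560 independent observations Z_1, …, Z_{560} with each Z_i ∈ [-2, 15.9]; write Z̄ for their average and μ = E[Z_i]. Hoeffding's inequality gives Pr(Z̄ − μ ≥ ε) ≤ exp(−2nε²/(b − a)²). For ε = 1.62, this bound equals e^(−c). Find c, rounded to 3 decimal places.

9.174

c = 2nε²/(b − a)² = 2·560·1.62² / 17.9² = 9.1736.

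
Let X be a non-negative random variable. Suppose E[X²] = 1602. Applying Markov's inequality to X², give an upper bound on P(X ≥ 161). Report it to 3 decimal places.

Since X ≥ 0, the event {X ≥ 161} is the same as {X² ≥ 25921}.
Markov's inequality applied to X² gives P(X² ≥ 25921) ≤ E[X²]/25921 = 1602/25921 = 0.0618.

0.062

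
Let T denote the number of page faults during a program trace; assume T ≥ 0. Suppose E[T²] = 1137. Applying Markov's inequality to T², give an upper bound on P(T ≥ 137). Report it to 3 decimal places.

Since T ≥ 0, the event {T ≥ 137} is the same as {T² ≥ 18769}.
Markov's inequality applied to T² gives P(T² ≥ 18769) ≤ E[T²]/18769 = 1137/18769 = 0.0606.

0.061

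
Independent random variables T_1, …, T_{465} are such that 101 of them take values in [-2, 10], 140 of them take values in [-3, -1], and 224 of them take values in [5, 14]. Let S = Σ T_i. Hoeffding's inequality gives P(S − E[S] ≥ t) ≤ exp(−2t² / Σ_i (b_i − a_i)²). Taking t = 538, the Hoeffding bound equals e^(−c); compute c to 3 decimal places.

17.411

Σ(b_i − a_i)² = 101·12² + 140·2² + 224·9² = 33248.
c = 2t² / 33248 = 2·538² / 33248 = 17.4112.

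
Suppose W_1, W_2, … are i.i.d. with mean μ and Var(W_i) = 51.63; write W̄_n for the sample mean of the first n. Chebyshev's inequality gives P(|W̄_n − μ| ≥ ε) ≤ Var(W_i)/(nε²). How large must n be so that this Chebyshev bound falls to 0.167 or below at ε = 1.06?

276

Require 51.63/(n·1.06²) ≤ 0.167, i.e. n ≥ 51.63/(0.167·1.06²) = 275.153.
The smallest integer n is 276.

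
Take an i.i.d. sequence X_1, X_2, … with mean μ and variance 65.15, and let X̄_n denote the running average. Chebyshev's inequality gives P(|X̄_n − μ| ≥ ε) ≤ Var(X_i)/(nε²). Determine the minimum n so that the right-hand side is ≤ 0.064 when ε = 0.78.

Require 65.15/(n·0.78²) ≤ 0.064, i.e. n ≥ 65.15/(0.064·0.78²) = 1673.190.
The smallest integer n is 1674.

1674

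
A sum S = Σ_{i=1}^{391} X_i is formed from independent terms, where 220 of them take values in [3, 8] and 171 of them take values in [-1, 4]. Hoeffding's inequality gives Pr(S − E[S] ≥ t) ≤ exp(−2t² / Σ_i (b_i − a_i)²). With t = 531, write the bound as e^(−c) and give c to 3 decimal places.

57.690

Σ(b_i − a_i)² = 220·5² + 171·5² = 9775.
c = 2t² / 9775 = 2·531² / 9775 = 57.6902.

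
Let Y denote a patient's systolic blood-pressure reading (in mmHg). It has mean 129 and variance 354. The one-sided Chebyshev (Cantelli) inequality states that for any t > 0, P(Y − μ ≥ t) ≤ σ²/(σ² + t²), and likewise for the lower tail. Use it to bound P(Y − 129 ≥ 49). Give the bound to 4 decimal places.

0.1285

Here σ² = 354 and t = 49, so σ² + t² = 2755.
Cantelli's bound: 354/2755 = 0.1285.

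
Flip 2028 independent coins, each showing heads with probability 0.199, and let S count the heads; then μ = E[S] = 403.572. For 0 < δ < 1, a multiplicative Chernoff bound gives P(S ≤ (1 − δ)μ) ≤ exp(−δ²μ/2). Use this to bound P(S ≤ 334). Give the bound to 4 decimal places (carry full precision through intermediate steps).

0.0025

Write 334 = (1 − δ)μ, so δ = 1 − 334/403.572 = 0.1723906…
Then the exponent is δ²μ/2 = (μ − 334)²/(2μ) = 5.996778.
Bound = exp(−5.996778) = 0.00249.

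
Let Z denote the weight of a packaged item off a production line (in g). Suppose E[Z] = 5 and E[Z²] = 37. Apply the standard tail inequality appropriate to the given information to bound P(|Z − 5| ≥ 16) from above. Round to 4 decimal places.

The first two moments determine the variance, so Chebyshev's inequality is the sharpest standard bound available.
Var(Z) = E[Z²] − (E[Z])² = 37 − 25 = 12.
Chebyshev's inequality: P(|Z − μ| ≥ t) ≤ Var(Z)/t² = 12/256 = 0.0469.

0.0469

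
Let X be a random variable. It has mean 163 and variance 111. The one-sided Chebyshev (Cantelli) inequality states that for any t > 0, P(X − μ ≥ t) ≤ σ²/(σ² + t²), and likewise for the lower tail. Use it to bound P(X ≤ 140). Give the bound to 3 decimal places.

Here σ² = 111 and t = 23, so σ² + t² = 640.
Cantelli's bound: 111/640 = 0.1734.

0.173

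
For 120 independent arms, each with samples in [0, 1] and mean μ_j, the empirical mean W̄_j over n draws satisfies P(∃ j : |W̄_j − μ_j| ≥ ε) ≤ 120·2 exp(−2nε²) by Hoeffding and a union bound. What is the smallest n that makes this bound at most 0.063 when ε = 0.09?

Need 2·120·exp(−2nε²) ≤ 0.063, i.e. exp(−2nε²) ≤ 0.063/240.
So 2nε² ≥ ln(240/0.063) = 8.245259.
Hence n ≥ 8.245259/(2·0.09²) = 508.967.
The smallest integer n is 509.

509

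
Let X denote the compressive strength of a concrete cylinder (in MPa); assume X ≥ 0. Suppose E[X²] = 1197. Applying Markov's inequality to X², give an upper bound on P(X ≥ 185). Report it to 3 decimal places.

Since X ≥ 0, the event {X ≥ 185} is the same as {X² ≥ 34225}.
Markov's inequality applied to X² gives P(X² ≥ 34225) ≤ E[X²]/34225 = 1197/34225 = 0.0350.

0.035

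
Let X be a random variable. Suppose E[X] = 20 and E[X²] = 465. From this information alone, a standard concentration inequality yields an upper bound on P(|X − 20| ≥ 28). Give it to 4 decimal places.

The first two moments determine the variance, so Chebyshev's inequality is the sharpest standard bound available.
Var(X) = E[X²] − (E[X])² = 465 − 400 = 65.
Chebyshev's inequality: P(|X − μ| ≥ t) ≤ Var(X)/t² = 65/784 = 0.0829.

0.0829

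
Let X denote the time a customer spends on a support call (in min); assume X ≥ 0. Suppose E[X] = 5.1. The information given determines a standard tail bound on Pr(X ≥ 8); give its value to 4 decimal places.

Only the mean of a non-negative variable is known, so Markov's inequality is the applicable tail bound.
Markov's inequality: for a non-negative random variable, Pr(X ≥ a) ≤ E[X]/a.
Here E[X] = 5.1 and a = 8, so the bound is 5.1/8 = 0.6375.

0.6375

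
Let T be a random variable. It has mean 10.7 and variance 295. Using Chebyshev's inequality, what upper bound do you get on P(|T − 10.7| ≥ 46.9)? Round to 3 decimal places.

Chebyshev: P(|T − μ| ≥ t) ≤ Var(T)/t².
Bound = 295 / 2199.61 = 0.1341.

0.134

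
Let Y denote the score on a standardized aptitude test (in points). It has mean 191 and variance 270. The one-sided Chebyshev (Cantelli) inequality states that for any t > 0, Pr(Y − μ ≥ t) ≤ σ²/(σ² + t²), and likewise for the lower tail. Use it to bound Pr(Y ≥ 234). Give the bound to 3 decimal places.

Here σ² = 270 and t = 43, so σ² + t² = 2119.
Cantelli's bound: 270/2119 = 0.1274.

0.127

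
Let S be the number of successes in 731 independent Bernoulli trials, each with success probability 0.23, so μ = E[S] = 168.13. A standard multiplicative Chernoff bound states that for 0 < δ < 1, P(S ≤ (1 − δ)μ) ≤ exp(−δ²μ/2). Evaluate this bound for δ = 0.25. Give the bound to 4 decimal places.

0.0052

Exponent = δ²μ/2 = 0.25²·168.13/2 = 5.2541.
Bound = exp(−5.2541) = 0.00523.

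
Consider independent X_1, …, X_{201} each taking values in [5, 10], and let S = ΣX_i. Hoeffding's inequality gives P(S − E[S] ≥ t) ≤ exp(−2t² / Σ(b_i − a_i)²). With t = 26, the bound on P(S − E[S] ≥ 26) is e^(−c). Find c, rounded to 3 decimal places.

0.269

Σ(b_i − a_i)² = 201·(5)² = 5025.
c = 2t²/5025 = 2·26²/5025 = 0.2691.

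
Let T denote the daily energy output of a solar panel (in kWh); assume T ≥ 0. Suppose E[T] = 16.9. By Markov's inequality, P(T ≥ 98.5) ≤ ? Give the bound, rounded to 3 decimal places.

Markov's inequality: for a non-negative random variable, P(T ≥ a) ≤ E[T]/a.
Here E[T] = 16.9 and a = 98.5, so the bound is 16.9/98.5 = 0.1716.

0.172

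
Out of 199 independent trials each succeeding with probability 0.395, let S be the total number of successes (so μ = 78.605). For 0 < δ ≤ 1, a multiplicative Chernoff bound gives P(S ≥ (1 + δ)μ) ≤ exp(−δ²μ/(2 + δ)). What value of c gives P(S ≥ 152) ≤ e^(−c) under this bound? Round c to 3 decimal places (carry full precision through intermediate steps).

Write 152 = (1 + δ)μ, so δ = 152/78.605 − 1 = 0.9337192…
Then the exponent is δ²μ/(2 + δ) = (152 − μ)² / (μ·(2 + δ)) = 23.359537.

23.360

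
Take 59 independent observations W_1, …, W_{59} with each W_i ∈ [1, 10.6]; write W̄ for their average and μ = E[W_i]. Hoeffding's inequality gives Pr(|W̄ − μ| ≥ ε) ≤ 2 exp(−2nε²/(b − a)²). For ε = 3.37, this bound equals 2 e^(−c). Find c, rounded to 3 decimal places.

c = 2nε²/(b − a)² = 2·59·3.37² / 9.6² = 14.5412.

14.541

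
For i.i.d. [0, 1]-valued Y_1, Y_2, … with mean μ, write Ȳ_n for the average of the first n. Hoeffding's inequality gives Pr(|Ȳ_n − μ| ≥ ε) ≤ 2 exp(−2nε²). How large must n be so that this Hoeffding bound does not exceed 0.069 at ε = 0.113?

Require 2·exp(−2nε²) ≤ 0.069, i.e. 2nε² ≥ ln(2/0.069) = 3.366796.
So n ≥ 3.366796 / (2·0.113²) = 131.835.
The smallest integer n is 132.

132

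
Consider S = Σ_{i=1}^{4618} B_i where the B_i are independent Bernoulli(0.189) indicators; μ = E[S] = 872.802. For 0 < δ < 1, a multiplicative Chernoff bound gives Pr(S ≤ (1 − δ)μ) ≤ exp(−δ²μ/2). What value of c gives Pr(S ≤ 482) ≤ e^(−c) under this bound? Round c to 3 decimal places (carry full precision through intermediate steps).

Write 482 = (1 − δ)μ, so δ = 1 − 482/872.802 = 0.4477556…
Then the exponent is δ²μ/2 = (μ − 482)²/(2μ) = 87.491896.

87.492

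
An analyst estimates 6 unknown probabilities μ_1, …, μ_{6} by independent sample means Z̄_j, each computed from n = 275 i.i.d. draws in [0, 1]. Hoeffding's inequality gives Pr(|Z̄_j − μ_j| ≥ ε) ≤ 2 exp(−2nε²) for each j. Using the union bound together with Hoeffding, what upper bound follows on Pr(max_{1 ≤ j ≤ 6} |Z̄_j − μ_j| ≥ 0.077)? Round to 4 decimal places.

Per-experiment Hoeffding bound: 2·exp(−2·275·0.077²) = 2·exp(−3.26095) = 0.076704.
Union bound over 6 events: 6·0.076704 = 0.46022.

0.4602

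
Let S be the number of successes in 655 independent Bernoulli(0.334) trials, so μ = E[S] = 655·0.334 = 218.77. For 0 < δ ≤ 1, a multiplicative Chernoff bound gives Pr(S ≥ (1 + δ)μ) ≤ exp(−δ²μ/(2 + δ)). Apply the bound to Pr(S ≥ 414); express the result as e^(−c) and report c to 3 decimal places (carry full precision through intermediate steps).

Write 414 = (1 + δ)μ, so δ = 414/218.77 − 1 = 0.8923984…
Then the exponent is δ²μ/(2 + δ) = (414 − μ)² / (μ·(2 + δ)) = 60.234766.

60.235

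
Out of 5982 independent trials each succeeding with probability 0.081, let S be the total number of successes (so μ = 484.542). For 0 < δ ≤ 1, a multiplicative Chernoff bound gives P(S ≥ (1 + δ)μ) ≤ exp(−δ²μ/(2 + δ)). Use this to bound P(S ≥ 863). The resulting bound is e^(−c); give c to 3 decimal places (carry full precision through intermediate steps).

Write 863 = (1 + δ)μ, so δ = 863/484.542 − 1 = 0.7810634…
Then the exponent is δ²μ/(2 + δ) = (863 − μ)² / (μ·(2 + δ)) = 106.290162.

106.290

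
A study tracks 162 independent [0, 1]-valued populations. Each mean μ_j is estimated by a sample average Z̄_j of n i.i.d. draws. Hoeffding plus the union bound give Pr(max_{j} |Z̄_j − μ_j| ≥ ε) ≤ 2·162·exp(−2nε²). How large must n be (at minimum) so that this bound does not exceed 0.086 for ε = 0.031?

Need 2·162·exp(−2nε²) ≤ 0.086, i.e. exp(−2nε²) ≤ 0.086/324.
So 2nε² ≥ ln(324/0.086) = 8.234151.
Hence n ≥ 8.234151/(2·0.031²) = 4284.158.
The smallest integer n is 4285.

4285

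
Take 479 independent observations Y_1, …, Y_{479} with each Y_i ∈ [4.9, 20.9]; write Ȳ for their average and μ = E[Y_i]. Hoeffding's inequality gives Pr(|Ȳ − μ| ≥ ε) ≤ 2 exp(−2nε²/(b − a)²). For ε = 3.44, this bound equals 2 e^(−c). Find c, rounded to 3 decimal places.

44.284

c = 2nε²/(b − a)² = 2·479·3.44² / 16² = 44.2835.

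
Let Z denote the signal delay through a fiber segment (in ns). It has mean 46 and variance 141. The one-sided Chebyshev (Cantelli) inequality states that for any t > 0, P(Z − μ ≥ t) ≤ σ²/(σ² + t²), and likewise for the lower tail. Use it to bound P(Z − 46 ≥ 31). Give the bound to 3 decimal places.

0.128

Here σ² = 141 and t = 31, so σ² + t² = 1102.
Cantelli's bound: 141/1102 = 0.1279.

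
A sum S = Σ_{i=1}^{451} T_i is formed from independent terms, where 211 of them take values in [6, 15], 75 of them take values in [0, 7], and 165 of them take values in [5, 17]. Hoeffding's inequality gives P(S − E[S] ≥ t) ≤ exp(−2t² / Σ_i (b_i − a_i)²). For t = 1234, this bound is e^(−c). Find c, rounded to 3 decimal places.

Σ(b_i − a_i)² = 211·9² + 75·7² + 165·12² = 44526.
c = 2t² / 44526 = 2·1234² / 44526 = 68.3985.

68.399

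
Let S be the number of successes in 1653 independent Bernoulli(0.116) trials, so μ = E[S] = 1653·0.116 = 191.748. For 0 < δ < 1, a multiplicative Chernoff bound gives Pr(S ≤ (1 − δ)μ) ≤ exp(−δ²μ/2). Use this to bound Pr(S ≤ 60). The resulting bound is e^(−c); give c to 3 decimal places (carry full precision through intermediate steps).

45.261

Write 60 = (1 − δ)μ, so δ = 1 − 60/191.748 = 0.6870893…
Then the exponent is δ²μ/2 = (μ − 60)²/(2μ) = 45.261321.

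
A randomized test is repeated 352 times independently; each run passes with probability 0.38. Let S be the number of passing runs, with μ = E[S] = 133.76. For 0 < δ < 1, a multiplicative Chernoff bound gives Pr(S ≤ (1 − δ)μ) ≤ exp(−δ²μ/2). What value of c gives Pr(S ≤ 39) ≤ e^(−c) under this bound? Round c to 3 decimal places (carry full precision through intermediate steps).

Write 39 = (1 − δ)μ, so δ = 1 − 39/133.76 = 0.708433…
Then the exponent is δ²μ/2 = (μ − 39)²/(2μ) = 33.565556.

33.566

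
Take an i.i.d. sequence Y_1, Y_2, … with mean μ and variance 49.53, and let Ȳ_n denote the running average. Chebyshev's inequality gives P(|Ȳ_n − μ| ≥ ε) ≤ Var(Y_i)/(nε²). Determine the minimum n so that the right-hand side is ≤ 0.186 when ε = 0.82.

Require 49.53/(n·0.82²) ≤ 0.186, i.e. n ≥ 49.53/(0.186·0.82²) = 396.030.
The smallest integer n is 397.

397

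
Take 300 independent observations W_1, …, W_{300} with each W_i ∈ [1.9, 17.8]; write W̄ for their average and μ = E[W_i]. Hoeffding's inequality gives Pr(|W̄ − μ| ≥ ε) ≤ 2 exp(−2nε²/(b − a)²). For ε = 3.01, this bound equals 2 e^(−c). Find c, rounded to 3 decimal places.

21.503

c = 2nε²/(b − a)² = 2·300·3.01² / 15.9² = 21.5026.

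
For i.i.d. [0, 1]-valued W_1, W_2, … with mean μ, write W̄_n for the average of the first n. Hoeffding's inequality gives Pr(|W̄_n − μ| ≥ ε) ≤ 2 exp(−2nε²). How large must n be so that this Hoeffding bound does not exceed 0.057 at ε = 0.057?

Require 2·exp(−2nε²) ≤ 0.057, i.e. 2nε² ≥ ln(2/0.057) = 3.557851.
So n ≥ 3.557851 / (2·0.057²) = 547.530.
The smallest integer n is 548.

548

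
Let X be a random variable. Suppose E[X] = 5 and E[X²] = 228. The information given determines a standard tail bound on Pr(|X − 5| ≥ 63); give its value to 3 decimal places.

The first two moments determine the variance, so Chebyshev's inequality is the sharpest standard bound available.
Var(X) = E[X²] − (E[X])² = 228 − 25 = 203.
Chebyshev's inequality: Pr(|X − μ| ≥ t) ≤ Var(X)/t² = 203/3969 = 0.0511.

0.051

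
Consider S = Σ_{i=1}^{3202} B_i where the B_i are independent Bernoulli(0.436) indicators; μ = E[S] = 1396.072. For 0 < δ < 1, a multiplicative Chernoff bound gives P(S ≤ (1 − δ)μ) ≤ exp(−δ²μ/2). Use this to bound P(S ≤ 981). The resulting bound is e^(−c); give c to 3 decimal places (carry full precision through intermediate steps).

Write 981 = (1 − δ)μ, so δ = 1 − 981/1396.072 = 0.2973142…
Then the exponent is δ²μ/2 = (μ − 981)²/(2μ) = 61.703395.

61.703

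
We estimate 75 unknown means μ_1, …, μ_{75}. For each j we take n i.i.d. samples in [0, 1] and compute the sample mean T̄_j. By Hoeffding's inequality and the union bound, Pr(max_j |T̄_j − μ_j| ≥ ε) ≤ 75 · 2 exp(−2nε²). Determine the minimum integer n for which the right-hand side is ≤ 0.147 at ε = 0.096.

376

Need 2·75·exp(−2nε²) ≤ 0.147, i.e. exp(−2nε²) ≤ 0.147/150.
So 2nε² ≥ ln(150/0.147) = 6.927958.
Hence n ≥ 6.927958/(2·0.096²) = 375.866.
The smallest integer n is 376.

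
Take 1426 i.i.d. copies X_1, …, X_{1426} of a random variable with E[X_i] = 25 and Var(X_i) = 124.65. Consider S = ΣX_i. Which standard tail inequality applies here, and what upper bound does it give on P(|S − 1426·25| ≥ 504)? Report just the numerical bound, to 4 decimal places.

0.6998

With mean and variance of each term known, Chebyshev's inequality bounds the deviation of the sum (or sample mean).
Var(S) = n·Var(X_i) = 1426·124.65 = 177750.9.
Chebyshev: P(|S − 1426·25| ≥ 504) ≤ Var(S)/504² = 177750.9/254016 = 0.6998.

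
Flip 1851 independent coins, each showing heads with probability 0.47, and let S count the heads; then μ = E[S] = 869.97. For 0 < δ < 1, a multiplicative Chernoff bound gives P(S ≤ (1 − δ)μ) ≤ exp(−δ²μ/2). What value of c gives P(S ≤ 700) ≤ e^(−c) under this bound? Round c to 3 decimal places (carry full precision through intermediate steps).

Write 700 = (1 − δ)μ, so δ = 1 − 700/869.97 = 0.1953746…
Then the exponent is δ²μ/2 = (μ − 700)²/(2μ) = 16.603906.

16.604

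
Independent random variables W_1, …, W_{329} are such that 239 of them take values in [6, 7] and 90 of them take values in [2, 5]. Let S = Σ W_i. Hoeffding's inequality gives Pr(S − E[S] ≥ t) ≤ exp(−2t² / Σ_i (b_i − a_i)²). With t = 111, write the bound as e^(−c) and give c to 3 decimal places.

23.491

Σ(b_i − a_i)² = 239·1² + 90·3² = 1049.
c = 2t² / 1049 = 2·111² / 1049 = 23.4909.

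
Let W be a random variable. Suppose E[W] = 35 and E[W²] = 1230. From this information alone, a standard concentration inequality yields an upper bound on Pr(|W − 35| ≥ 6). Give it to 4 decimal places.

The first two moments determine the variance, so Chebyshev's inequality is the sharpest standard bound available.
Var(W) = E[W²] − (E[W])² = 1230 − 1225 = 5.
Chebyshev's inequality: Pr(|W − μ| ≥ t) ≤ Var(W)/t² = 5/36 = 0.1389.

0.1389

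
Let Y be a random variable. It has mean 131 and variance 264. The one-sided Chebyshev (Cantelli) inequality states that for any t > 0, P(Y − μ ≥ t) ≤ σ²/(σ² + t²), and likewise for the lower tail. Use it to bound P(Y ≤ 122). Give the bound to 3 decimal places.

Here σ² = 264 and t = 9, so σ² + t² = 345.
Cantelli's bound: 264/345 = 0.7652.

0.765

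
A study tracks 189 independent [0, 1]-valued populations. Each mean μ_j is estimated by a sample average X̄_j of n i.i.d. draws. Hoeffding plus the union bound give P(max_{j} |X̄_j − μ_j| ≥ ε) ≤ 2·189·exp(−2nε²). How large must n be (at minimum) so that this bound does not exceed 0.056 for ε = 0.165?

Need 2·189·exp(−2nε²) ≤ 0.056, i.e. exp(−2nε²) ≤ 0.056/378.
So 2nε² ≥ ln(378/0.056) = 8.817298.
Hence n ≥ 8.817298/(2·0.165²) = 161.934.
The smallest integer n is 162.

162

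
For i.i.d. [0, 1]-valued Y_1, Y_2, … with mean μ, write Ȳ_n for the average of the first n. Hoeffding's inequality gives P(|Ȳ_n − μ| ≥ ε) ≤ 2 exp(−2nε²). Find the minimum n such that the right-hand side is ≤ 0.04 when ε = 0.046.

Require 2·exp(−2nε²) ≤ 0.04, i.e. 2nε² ≥ ln(2/0.04) = 3.912023.
So n ≥ 3.912023 / (2·0.046²) = 924.391.
The smallest integer n is 925.

925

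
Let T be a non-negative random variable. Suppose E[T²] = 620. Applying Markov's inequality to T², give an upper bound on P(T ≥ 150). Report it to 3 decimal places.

0.028

Since T ≥ 0, the event {T ≥ 150} is the same as {T² ≥ 22500}.
Markov's inequality applied to T² gives P(T² ≥ 22500) ≤ E[T²]/22500 = 620/22500 = 0.0276.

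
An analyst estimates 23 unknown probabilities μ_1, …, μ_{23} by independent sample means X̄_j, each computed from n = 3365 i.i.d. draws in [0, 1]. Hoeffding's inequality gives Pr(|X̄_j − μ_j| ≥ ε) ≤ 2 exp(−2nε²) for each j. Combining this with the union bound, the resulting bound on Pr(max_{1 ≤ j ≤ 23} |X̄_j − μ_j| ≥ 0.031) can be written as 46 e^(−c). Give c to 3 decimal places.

Union bound over the 23 events: Pr(max_{1 ≤ j ≤ 23} |X̄_j − μ_j| ≥ 0.031) ≤ 23·2·exp(−2nε²) = 46 exp(−2·3365·0.031²).
So c = 2·3365·0.031² = 6.4675.

6.468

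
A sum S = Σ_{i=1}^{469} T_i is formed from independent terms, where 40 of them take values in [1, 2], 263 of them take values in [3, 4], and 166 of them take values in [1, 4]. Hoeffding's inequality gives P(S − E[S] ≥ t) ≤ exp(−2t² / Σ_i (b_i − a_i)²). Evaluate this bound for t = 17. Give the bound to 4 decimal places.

Σ(b_i − a_i)² = 40·1² + 263·1² + 166·3² = 1797.
Exponent = 2·17² / 1797 = 0.32165.
Bound = exp(−0.32165) = 0.72495.

0.7250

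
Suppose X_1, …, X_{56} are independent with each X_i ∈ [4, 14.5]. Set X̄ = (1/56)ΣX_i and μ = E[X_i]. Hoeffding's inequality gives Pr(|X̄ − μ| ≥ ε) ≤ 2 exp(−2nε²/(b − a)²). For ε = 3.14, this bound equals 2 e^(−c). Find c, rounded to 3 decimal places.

10.016

c = 2nε²/(b − a)² = 2·56·3.14² / 10.5² = 10.0161.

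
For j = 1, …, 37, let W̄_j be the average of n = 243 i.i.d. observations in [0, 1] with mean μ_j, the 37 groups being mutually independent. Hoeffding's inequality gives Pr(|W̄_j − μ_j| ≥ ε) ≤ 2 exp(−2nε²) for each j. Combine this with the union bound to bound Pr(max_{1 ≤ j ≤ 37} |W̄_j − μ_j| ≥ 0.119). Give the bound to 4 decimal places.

Per-experiment Hoeffding bound: 2·exp(−2·243·0.119²) = 2·exp(−6.88225) = 0.0020517.
Union bound over 37 events: 37·0.0020517 = 0.07591.

0.0759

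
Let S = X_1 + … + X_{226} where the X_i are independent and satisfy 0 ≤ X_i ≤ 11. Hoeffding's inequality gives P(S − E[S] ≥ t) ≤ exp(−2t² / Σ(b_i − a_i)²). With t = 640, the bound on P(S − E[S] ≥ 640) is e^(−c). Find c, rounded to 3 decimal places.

29.957

Σ(b_i − a_i)² = 226·(11)² = 27346.
c = 2t²/27346 = 2·640²/27346 = 29.9568.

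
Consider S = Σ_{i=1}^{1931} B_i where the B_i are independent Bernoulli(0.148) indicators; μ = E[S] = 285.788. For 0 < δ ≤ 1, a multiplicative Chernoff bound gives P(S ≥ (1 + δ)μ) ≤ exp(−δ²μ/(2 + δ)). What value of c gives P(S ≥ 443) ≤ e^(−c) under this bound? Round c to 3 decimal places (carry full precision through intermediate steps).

Write 443 = (1 + δ)μ, so δ = 443/285.788 − 1 = 0.5501001…
Then the exponent is δ²μ/(2 + δ) = (443 − μ)² / (μ·(2 + δ)) = 33.913309.

33.913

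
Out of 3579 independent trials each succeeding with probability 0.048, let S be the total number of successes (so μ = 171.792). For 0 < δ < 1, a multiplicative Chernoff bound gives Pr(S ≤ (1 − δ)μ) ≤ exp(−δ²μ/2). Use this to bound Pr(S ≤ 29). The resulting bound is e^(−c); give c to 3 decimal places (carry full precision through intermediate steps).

59.344

Write 29 = (1 − δ)μ, so δ = 1 − 29/171.792 = 0.8311912…
Then the exponent is δ²μ/2 = (μ − 29)²/(2μ) = 59.343727.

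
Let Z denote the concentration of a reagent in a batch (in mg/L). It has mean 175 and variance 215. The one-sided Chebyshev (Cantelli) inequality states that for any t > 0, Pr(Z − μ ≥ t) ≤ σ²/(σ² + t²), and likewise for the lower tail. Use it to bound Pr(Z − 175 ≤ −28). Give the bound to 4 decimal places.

Here σ² = 215 and t = 28, so σ² + t² = 999.
Cantelli's bound: 215/999 = 0.2152.

0.2152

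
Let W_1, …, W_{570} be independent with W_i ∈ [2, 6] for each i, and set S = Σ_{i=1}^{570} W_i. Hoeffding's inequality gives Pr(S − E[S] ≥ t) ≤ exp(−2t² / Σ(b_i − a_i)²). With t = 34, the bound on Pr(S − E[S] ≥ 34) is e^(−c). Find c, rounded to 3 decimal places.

Σ(b_i − a_i)² = 570·(4)² = 9120.
c = 2t²/9120 = 2·34²/9120 = 0.2535.

0.254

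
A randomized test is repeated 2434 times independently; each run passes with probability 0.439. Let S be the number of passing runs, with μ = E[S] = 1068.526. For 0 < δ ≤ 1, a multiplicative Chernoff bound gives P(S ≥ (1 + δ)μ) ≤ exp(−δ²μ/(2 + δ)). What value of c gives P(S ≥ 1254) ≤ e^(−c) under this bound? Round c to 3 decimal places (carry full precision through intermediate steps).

Write 1254 = (1 + δ)μ, so δ = 1254/1068.526 − 1 = 0.1735793…
Then the exponent is δ²μ/(2 + δ) = (1254 − μ)² / (μ·(2 + δ)) = 14.811720.

14.812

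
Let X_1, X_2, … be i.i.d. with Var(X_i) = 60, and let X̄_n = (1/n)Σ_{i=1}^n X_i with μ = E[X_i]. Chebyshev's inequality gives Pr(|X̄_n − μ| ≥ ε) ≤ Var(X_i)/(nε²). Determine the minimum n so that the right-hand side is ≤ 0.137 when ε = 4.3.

Require 60/(n·4.3²) ≤ 0.137, i.e. n ≥ 60/(0.137·4.3²) = 23.686.
The smallest integer n is 24.

24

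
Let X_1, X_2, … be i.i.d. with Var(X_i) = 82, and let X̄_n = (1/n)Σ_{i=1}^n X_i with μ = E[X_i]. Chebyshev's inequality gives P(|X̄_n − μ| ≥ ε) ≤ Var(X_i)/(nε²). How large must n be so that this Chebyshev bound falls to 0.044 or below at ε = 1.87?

533

Require 82/(n·1.87²) ≤ 0.044, i.e. n ≥ 82/(0.044·1.87²) = 532.940.
The smallest integer n is 533.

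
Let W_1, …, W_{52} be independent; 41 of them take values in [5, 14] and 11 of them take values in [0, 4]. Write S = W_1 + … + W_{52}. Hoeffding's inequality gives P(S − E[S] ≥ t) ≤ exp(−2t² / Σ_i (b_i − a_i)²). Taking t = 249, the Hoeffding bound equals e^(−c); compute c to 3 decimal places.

Σ(b_i − a_i)² = 41·9² + 11·4² = 3497.
c = 2t² / 3497 = 2·249² / 3497 = 35.4595.

35.460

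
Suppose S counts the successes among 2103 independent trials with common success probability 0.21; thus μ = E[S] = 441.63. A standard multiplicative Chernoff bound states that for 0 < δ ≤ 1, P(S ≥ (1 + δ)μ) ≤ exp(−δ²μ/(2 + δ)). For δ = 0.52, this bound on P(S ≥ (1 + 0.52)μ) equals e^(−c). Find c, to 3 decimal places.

c = δ²μ/(2 + δ) = 0.52²·441.63/(2 + 0.52) = 47.3876.

47.388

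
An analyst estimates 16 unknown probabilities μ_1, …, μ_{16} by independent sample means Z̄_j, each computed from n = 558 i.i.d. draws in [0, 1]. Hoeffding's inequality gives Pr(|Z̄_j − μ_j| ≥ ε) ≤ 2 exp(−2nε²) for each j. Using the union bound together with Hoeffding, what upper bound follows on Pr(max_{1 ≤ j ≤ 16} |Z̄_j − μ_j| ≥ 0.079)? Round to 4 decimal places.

0.0302

Per-experiment Hoeffding bound: 2·exp(−2·558·0.079²) = 2·exp(−6.96496) = 0.0018888.
Union bound over 16 events: 16·0.0018888 = 0.03022.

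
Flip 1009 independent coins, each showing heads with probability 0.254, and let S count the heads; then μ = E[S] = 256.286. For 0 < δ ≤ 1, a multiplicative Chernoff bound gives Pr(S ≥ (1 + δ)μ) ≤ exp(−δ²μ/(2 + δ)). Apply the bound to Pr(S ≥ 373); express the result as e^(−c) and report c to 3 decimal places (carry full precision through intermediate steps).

21.647

Write 373 = (1 + δ)μ, so δ = 373/256.286 − 1 = 0.4554053…
Then the exponent is δ²μ/(2 + δ) = (373 − μ)² / (μ·(2 + δ)) = 21.647006.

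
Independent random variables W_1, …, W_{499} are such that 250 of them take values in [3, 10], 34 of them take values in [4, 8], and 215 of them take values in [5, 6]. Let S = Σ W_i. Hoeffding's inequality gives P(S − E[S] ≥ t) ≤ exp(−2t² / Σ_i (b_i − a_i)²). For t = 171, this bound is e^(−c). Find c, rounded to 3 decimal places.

4.496

Σ(b_i − a_i)² = 250·7² + 34·4² + 215·1² = 13009.
c = 2t² / 13009 = 2·171² / 13009 = 4.4955.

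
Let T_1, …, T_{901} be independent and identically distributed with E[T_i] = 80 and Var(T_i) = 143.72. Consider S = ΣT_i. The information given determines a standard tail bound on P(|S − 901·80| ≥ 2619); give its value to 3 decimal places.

0.019

With mean and variance of each term known, Chebyshev's inequality bounds the deviation of the sum (or sample mean).
Var(S) = n·Var(T_i) = 901·143.72 = 129491.72.
Chebyshev: P(|S − 901·80| ≥ 2619) ≤ Var(S)/2619² = 129491.72/6859161 = 0.0189.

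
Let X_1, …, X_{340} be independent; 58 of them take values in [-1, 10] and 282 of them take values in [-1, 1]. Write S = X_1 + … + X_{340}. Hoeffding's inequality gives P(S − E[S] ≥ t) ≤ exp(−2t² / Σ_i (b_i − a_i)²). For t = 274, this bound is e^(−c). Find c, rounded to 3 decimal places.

18.433

Σ(b_i − a_i)² = 58·11² + 282·2² = 8146.
c = 2t² / 8146 = 2·274² / 8146 = 18.4326.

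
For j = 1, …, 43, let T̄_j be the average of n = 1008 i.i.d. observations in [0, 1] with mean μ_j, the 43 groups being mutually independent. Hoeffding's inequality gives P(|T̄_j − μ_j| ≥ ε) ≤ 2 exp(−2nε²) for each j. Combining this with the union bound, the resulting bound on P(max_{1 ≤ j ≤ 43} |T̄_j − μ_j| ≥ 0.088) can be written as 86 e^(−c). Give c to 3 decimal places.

15.612

Union bound over the 43 events: P(max_{1 ≤ j ≤ 43} |T̄_j − μ_j| ≥ 0.088) ≤ 43·2·exp(−2nε²) = 86 exp(−2·1008·0.088²).
So c = 2·1008·0.088² = 15.6119.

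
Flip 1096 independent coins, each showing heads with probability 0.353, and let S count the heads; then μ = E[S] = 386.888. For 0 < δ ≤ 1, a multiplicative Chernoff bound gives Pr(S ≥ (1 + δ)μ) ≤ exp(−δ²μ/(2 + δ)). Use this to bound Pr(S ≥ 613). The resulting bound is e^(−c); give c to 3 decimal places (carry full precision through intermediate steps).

51.132

Write 613 = (1 + δ)μ, so δ = 613/386.888 − 1 = 0.5844379…
Then the exponent is δ²μ/(2 + δ) = (613 − μ)² / (μ·(2 + δ)) = 51.132363.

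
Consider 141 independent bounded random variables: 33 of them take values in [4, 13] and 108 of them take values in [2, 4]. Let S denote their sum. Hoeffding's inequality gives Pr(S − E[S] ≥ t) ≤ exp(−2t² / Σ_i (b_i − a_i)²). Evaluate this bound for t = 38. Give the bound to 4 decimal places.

Σ(b_i − a_i)² = 33·9² + 108·2² = 3105.
Exponent = 2·38² / 3105 = 0.93011.
Bound = exp(−0.93011) = 0.39451.

0.3945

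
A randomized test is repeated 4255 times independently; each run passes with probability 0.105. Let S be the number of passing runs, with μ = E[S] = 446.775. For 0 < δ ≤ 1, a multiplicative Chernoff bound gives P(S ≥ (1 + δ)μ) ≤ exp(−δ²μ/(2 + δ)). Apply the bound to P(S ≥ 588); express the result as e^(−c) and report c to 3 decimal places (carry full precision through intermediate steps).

Write 588 = (1 + δ)μ, so δ = 588/446.775 − 1 = 0.3160987…
Then the exponent is δ²μ/(2 + δ) = (588 − μ)² / (μ·(2 + δ)) = 19.274239.

19.274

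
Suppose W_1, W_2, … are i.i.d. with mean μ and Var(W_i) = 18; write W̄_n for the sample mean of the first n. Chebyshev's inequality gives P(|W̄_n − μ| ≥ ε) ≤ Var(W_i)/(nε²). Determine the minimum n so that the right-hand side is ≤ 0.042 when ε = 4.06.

Require 18/(n·4.06²) ≤ 0.042, i.e. n ≥ 18/(0.042·4.06²) = 26.000.
The smallest integer n is 26.

26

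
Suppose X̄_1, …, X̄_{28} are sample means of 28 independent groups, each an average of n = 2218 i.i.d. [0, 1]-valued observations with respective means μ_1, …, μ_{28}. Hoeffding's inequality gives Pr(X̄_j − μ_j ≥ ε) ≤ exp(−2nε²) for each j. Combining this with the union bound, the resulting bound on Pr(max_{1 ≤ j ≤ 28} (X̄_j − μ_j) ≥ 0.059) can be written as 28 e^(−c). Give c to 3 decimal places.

Union bound over the 28 events: Pr(max_{1 ≤ j ≤ 28} (X̄_j − μ_j) ≥ 0.059) ≤ 28·exp(−2nε²) = 28 exp(−2·2218·0.059²).
So c = 2·2218·0.059² = 15.4417.

15.442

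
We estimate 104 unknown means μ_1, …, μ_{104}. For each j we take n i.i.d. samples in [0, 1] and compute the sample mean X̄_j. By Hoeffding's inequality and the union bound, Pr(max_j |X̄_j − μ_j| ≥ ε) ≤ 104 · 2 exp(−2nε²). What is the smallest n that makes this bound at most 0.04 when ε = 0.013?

Need 2·104·exp(−2nε²) ≤ 0.04, i.e. exp(−2nε²) ≤ 0.04/208.
So 2nε² ≥ ln(208/0.04) = 8.556414.
Hence n ≥ 8.556414/(2·0.013²) = 25314.834.
The smallest integer n is 25315.

25315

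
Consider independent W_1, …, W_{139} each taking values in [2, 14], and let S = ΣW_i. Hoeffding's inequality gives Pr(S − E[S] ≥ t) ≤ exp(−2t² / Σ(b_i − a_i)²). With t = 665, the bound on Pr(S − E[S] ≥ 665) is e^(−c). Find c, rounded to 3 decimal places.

Σ(b_i − a_i)² = 139·(12)² = 20016.
c = 2t²/20016 = 2·665²/20016 = 44.1872.

44.187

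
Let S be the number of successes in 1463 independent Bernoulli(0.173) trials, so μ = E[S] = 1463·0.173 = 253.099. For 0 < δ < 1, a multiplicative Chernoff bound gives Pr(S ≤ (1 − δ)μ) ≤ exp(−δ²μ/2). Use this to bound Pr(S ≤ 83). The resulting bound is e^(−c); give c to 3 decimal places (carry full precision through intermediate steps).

Write 83 = (1 − δ)μ, so δ = 1 − 83/253.099 = 0.6720651…
Then the exponent is δ²μ/2 = (μ − 83)²/(2μ) = 57.158799.

57.159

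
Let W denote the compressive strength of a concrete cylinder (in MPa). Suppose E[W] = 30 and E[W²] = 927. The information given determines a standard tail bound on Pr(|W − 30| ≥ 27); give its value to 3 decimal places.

The first two moments determine the variance, so Chebyshev's inequality is the sharpest standard bound available.
Var(W) = E[W²] − (E[W])² = 927 − 900 = 27.
Chebyshev's inequality: Pr(|W − μ| ≥ t) ≤ Var(W)/t² = 27/729 = 0.0370.

0.037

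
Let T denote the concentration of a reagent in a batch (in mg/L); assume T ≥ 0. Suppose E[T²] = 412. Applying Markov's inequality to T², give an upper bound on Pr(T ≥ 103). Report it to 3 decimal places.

Since T ≥ 0, the event {T ≥ 103} is the same as {T² ≥ 10609}.
Markov's inequality applied to T² gives Pr(T² ≥ 10609) ≤ E[T²]/10609 = 412/10609 = 0.0388.

0.039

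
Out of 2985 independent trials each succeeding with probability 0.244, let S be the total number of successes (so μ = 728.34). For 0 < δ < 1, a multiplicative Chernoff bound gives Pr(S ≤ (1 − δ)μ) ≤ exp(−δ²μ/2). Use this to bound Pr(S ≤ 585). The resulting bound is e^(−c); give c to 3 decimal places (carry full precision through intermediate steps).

Write 585 = (1 − δ)μ, so δ = 1 − 585/728.34 = 0.1968037…
Then the exponent is δ²μ/2 = (μ − 585)²/(2μ) = 14.104921.

14.105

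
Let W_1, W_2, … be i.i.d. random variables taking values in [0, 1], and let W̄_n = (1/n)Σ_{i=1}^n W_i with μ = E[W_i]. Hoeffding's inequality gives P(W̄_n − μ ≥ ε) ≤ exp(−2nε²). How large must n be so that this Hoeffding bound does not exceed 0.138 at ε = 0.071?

197

Require exp(−2nε²) ≤ 0.138, i.e. 2nε² ≥ ln(1/0.138) = 1.980502.
So n ≥ 1.980502 / (2·0.071²) = 196.439.
The smallest integer n is 197.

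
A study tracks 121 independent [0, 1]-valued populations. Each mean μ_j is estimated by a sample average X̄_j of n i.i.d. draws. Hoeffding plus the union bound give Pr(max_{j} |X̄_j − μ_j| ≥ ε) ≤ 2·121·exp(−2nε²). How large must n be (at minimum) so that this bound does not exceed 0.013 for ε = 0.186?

143

Need 2·121·exp(−2nε²) ≤ 0.013, i.e. exp(−2nε²) ≤ 0.013/242.
So 2nε² ≥ ln(242/0.013) = 9.831744.
Hence n ≥ 9.831744/(2·0.186²) = 142.094.
The smallest integer n is 143.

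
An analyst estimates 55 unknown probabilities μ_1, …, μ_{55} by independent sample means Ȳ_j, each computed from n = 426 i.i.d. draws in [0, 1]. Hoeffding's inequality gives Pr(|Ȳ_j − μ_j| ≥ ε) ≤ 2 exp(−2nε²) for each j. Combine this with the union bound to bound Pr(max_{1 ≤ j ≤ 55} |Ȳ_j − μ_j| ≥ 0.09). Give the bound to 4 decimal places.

Per-experiment Hoeffding bound: 2·exp(−2·426·0.09²) = 2·exp(−6.90120) = 0.0020132.
Union bound over 55 events: 55·0.0020132 = 0.11072.

0.1107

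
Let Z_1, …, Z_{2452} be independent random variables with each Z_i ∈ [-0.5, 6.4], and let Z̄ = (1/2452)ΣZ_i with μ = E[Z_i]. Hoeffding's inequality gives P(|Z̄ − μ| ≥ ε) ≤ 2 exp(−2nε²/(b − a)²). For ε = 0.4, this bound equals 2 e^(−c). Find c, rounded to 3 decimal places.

16.481

c = 2nε²/(b − a)² = 2·2452·0.4² / 6.9² = 16.4806.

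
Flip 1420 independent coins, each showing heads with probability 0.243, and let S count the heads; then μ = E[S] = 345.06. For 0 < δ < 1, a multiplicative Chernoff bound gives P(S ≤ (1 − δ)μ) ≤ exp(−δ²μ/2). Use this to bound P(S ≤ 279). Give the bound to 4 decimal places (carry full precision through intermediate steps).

Write 279 = (1 − δ)μ, so δ = 1 − 279/345.06 = 0.191445…
Then the exponent is δ²μ/2 = (μ − 279)²/(2μ) = 6.323427.
Bound = exp(−6.323427) = 0.00179.

0.0018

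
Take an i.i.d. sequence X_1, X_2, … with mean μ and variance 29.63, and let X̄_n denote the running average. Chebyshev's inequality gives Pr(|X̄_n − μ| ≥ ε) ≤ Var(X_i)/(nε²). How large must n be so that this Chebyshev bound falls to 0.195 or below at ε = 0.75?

Require 29.63/(n·0.75²) ≤ 0.195, i.e. n ≥ 29.63/(0.195·0.75²) = 270.131.
The smallest integer n is 271.

271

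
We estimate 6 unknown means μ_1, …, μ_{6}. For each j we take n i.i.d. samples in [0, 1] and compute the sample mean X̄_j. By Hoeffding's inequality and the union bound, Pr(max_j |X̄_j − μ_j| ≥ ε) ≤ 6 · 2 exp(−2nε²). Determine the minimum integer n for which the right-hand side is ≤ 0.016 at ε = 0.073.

Need 2·6·exp(−2nε²) ≤ 0.016, i.e. exp(−2nε²) ≤ 0.016/12.
So 2nε² ≥ ln(12/0.016) = 6.620073.
Hence n ≥ 6.620073/(2·0.073²) = 621.137.
The smallest integer n is 622.

622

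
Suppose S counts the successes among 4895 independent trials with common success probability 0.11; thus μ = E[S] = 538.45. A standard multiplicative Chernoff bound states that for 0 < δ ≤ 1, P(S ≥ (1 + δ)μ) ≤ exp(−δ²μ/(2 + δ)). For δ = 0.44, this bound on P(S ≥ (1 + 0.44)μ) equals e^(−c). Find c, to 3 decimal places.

42.723

c = δ²μ/(2 + δ) = 0.44²·538.45/(2 + 0.44) = 42.7229.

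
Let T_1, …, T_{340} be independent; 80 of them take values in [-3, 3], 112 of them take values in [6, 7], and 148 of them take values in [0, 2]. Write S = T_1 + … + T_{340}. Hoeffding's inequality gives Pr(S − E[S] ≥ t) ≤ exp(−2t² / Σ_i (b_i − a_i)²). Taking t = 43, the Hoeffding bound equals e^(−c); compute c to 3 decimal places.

Σ(b_i − a_i)² = 80·6² + 112·1² + 148·2² = 3584.
c = 2t² / 3584 = 2·43² / 3584 = 1.0318.

1.032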